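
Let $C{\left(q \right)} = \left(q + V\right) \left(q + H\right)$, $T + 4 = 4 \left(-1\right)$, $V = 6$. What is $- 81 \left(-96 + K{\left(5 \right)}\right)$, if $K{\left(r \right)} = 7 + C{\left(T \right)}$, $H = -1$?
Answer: $5751$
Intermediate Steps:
$T = -8$ ($T = -4 + 4 \left(-1\right) = -4 - 4 = -8$)
$C{\left(q \right)} = \left(-1 + q\right) \left(6 + q\right)$ ($C{\left(q \right)} = \left(q + 6\right) \left(q - 1\right) = \left(6 + q\right) \left(-1 + q\right) = \left(-1 + q\right) \left(6 + q\right)$)
$K{\left(r \right)} = 25$ ($K{\left(r \right)} = 7 + \left(-6 + \left(-8\right)^{2} + 5 \left(-8\right)\right) = 7 - -18 = 7 + 18 = 25$)
$- 81 \left(-96 + K{\left(5 \right)}\right) = - 81 \left(-96 + 25\right) = \left(-81\right) \left(-71\right) = 5751$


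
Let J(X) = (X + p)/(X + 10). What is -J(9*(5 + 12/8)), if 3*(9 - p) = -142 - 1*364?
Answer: -1417/411 ≈ -3.4477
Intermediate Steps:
p = 533/3 (p = 9 - (-142 - 1*364)/3 = 9 - (-142 - 364)/3 = 9 - ⅓*(-506) = 9 + 506/3 = 533/3 ≈ 177.67)
J(X) = (533/3 + X)/(10 + X) (J(X) = (X + 533/3)/(X + 10) = (533/3 + X)/(10 + X))
-J(9*(5 + 12/8)) = -(533/3 + 9*(5 + 12/8))/(10 + 9*(5 + 12/8)) = -(533/3 + 9*(5 + 12*(⅛)))/(10 + 9*(5 + 12*(⅛))) = -(533/3 + 9*(5 + 3/2))/(10 + 9*(5 + 3/2)) = -(533/3 + 9*(13/2))/(10 + 9*(13/2)) = -(533/3 + 117/2)/(10 + 117/2) = -1417/(137/2*6) = -2*1417/(137*6) = -1*1417/411 = -1417/411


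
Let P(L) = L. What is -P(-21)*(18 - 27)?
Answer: -189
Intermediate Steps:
-P(-21)*(18 - 27) = -(-21)*(18 - 27) = -(-21)*(-9) = -1*189 = -189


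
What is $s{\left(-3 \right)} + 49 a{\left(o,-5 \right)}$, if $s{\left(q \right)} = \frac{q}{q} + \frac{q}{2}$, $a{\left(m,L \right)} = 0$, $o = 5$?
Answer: $- \frac{1}{2} \approx -0.5$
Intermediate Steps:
$s{\left(q \right)} = 1 + \frac{q}{2}$ ($s{\left(q \right)} = 1 + q \frac{1}{2} = 1 + \frac{q}{2}$)
$s{\left(-3 \right)} + 49 a{\left(o,-5 \right)} = \left(1 + \frac{1}{2} \left(-3\right)\right) + 49 \cdot 0 = \left(1 - \frac{3}{2}\right) + 0 = - \frac{1}{2} + 0 = - \frac{1}{2}$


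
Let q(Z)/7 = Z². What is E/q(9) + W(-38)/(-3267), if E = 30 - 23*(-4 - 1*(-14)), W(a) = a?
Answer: -23402/68607 ≈ -0.34110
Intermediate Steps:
E = -200 (E = 30 - 23*(-4 + 14) = 30 - 23*10 = 30 - 230 = -200)
q(Z) = 7*Z²
E/q(9) + W(-38)/(-3267) = -200/(7*9²) - 38/(-3267) = -200/(7*81) - 38*(-1/3267) = -200/567 + 38/3267 = -23402/68607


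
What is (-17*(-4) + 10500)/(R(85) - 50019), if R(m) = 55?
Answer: -2642/12491 ≈ -0.21151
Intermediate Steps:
(-17*(-4) + 10500)/(R(85) - 50019) = (-17*(-4) + 10500)/(55 - 50019) = (68 + 10500)/(-49964) = 10568*(-1/49964) = -2642/12491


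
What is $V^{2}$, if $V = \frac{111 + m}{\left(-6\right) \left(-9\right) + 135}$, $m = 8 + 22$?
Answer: $\frac{2209}{3969} \approx 0.55656$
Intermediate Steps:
$m = 30$
$V = \frac{47}{63}$ ($V = \frac{111 + 30}{\left(-6\right) \left(-9\right) + 135} = \frac{141}{54 + 135} = \frac{141}{189} = 141 \cdot \frac{1}{189} = \frac{47}{63} \approx 0.74603$)
$V^{2} = \left(\frac{47}{63}\right)^{2} = \frac{2209}{3969}$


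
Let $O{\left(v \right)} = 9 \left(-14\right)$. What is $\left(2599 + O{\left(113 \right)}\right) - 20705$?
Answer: $-18232$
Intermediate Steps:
$O{\left(v \right)} = -126$
$\left(2599 + O{\left(113 \right)}\right) - 20705 = \left(2599 - 126\right) - 20705 = 2473 - 20705 = -18232$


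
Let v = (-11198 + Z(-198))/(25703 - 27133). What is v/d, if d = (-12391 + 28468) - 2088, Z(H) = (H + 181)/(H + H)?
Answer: 341107/609360840 ≈ 0.00055978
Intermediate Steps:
Z(H) = (181 + H)/(2*H) (Z(H) = (181 + H)/((2*H)) = (181 + H)*(1/(2*H)) = (181 + H)/(2*H))
d = 13989 (d = 16077 - 2088 = 13989)
v = 341107/43560 (v = (-11198 + (½)*(181 - 198)/(-198))/(25703 - 27133) = (-11198 + (½)*(-1/198)*(-17))/(-1430) = (-11198 + 17/396)*(-1/1430) = -4434391/396*(-1/1430) = 341107/43560 ≈ 7.8307)
v/d = (341107/43560)/13989 = (341107/43560)*(1/13989) = 341107/609360840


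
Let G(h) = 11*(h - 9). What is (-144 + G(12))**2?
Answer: 12321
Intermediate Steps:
G(h) = -99 + 11*h (G(h) = 11*(-9 + h) = -99 + 11*h)
(-144 + G(12))**2 = (-144 + (-99 + 11*12))**2 = (-144 + (-99 + 132))**2 = (-144 + 33)**2 = (-111)**2 = 12321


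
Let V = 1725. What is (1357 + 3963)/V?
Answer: 1064/345 ≈ 3.0841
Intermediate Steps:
(1357 + 3963)/V = (1357 + 3963)/1725 = 5320*(1/1725) = 1064/345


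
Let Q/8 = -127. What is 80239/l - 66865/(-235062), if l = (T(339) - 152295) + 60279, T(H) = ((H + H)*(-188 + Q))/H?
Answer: -6273739529/11097747144 ≈ -0.56532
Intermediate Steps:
Q = -1016 (Q = 8*(-127) = -1016)
T(H) = -2408 (T(H) = ((H + H)*(-188 - 1016))/H = ((2*H)*(-1204))/H = (-2408*H)/H = -2408)
l = -94424 (l = (-2408 - 152295) + 60279 = -154703 + 60279 = -94424)
80239/l - 66865/(-235062) = 80239/(-94424) - 66865/(-235062) = 80239*(-1/94424) - 66865*(-1/235062) = -80239/94424 + 66865/235062 = -6273739529/11097747144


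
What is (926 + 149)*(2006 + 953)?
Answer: 3180925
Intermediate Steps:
(926 + 149)*(2006 + 953) = 1075*2959 = 3180925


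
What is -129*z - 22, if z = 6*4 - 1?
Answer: -2989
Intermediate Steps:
z = 23 (z = 24 - 1 = 23)
-129*z - 22 = -129*23 - 22 = -2967 - 22 = -2989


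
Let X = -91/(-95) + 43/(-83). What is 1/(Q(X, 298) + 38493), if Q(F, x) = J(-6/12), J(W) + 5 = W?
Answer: 2/76975 ≈ 2.5982e-5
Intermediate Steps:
J(W) = -5 + W
X = 3468/7885 (X = -91*(-1/95) + 43*(-1/83) = 91/95 - 43/83 = 3468/7885 ≈ 0.43982)
Q(F, x) = -11/2 (Q(F, x) = -5 - 6/12 = -5 - 6*1/12 = -5 - ½ = -11/2)
1/(Q(X, 298) + 38493) = 1/(-11/2 + 38493) = 1/(76975/2) = 2/76975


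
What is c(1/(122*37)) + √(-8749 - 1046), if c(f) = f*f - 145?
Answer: -2954548419/20376196 + I*√9795 ≈ -145.0 + 98.97*I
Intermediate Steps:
c(f) = -145 + f² (c(f) = f² - 145 = -145 + f²)
c(1/(122*37)) + √(-8749 - 1046) = (-145 + (1/(122*37))²) + √(-8749 - 1046) = (-145 + ((1/122)*(1/37))²) + √(-9795) = (-145 + (1/4514)²) + I*√9795 = (-145 + 1/20376196) + I*√9795 = -2954548419/20376196 + I*√9795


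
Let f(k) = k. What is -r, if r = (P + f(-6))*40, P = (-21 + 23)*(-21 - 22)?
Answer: 3680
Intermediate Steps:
P = -86 (P = 2*(-43) = -86)
r = -3680 (r = (-86 - 6)*40 = -92*40 = -3680)
-r = -1*(-3680) = 3680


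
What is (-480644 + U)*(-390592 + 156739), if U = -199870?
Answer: 159140240442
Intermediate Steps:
(-480644 + U)*(-390592 + 156739) = (-480644 - 199870)*(-390592 + 156739) = -680514*(-233853) = 159140240442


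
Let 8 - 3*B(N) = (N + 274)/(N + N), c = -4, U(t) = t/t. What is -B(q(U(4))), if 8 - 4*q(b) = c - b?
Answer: 901/78 ≈ 11.551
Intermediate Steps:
U(t) = 1
q(b) = 3 + b/4 (q(b) = 2 - (-4 - b)/4 = 2 + (1 + b/4) = 3 + b/4)
B(N) = 8/3 - (274 + N)/(6*N) (B(N) = 8/3 - (N + 274)/(3*(N + N)) = 8/3 - (274 + N)/(3*(2*N)) = 8/3 - (274 + N)*1/(2*N)/3 = 8/3 - (274 + N)/(6*N))
-B(q(U(4))) = -(-274 + 15*(3 + (1/4)*1))/(6*(3 + (1/4)*1)) = -(-274 + 15*(3 + 1/4))/(6*(3 + 1/4)) = -(-274 + 15*(13/4))/(6*13/4) = -4*(-274 + 195/4)/(6*13) = -4*(-901)/(6*13*4) = -1*(-901/78) = 901/78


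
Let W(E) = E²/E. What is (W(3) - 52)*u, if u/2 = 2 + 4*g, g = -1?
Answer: 196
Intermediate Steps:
u = -4 (u = 2*(2 + 4*(-1)) = 2*(2 - 4) = 2*(-2) = -4)
W(E) = E
(W(3) - 52)*u = (3 - 52)*(-4) = -49*(-4) = 196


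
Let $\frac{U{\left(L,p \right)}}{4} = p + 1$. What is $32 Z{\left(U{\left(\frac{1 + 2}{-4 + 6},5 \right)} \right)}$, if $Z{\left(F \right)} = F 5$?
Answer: $3840$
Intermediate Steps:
$U{\left(L,p \right)} = 4 + 4 p$ ($U{\left(L,p \right)} = 4 \left(p + 1\right) = 4 \left(1 + p\right) = 4 + 4 p$)
$Z{\left(F \right)} = 5 F$
$32 Z{\left(U{\left(\frac{1 + 2}{-4 + 6},5 \right)} \right)} = 32 \cdot 5 \left(4 + 4 \cdot 5\right) = 32 \cdot 5 \left(4 + 20\right) = 32 \cdot 5 \cdot 24 = 32 \cdot 120 = 3840$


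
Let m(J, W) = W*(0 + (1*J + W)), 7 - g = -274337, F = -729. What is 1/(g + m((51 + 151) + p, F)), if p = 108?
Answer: 1/579795 ≈ 1.7247e-6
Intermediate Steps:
g = 274344 (g = 7 - 1*(-274337) = 7 + 274337 = 274344)
m(J, W) = W*(J + W) (m(J, W) = W*(0 + (J + W)) = W*(J + W))
1/(g + m((51 + 151) + p, F)) = 1/(274344 - 729*(((51 + 151) + 108) - 729)) = 1/(274344 - 729*((202 + 108) - 729)) = 1/(274344 - 729*(310 - 729)) = 1/(274344 - 729*(-419)) = 1/(274344 + 305451) = 1/579795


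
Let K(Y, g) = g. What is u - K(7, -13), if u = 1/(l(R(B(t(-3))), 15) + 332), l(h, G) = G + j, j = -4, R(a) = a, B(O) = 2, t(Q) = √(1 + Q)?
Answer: 4460/343 ≈ 13.003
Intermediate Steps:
l(h, G) = -4 + G (l(h, G) = G - 4 = -4 + G)
u = 1/343 (u = 1/((-4 + 15) + 332) = 1/(11 + 332) = 1/343 ≈ 0.0029155)
u - K(7, -13) = 1/343 - 1*(-13) = 1/343 + 13 = 4460/343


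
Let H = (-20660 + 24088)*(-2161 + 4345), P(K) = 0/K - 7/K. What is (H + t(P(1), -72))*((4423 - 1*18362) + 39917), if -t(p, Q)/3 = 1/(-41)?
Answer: 7974124659630/41 ≈ 1.9449e+11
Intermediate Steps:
P(K) = -7/K (P(K) = 0 - 7/K = -7/K)
t(p, Q) = 3/41 (t(p, Q) = -3/(-41) = -3*(-1/41) = 3/41)
H = 7486752 (H = 3428*2184 = 7486752)
(H + t(P(1), -72))*((4423 - 1*18362) + 39917) = (7486752 + 3/41)*((4423 - 1*18362) + 39917) = 306956835*((4423 - 18362) + 39917)/41 = 306956835*(-13939 + 39917)/41 = (306956835/41)*25978 = 7974124659630/41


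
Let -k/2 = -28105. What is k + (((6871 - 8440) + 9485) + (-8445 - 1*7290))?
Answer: 48391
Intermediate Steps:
k = 56210 (k = -2*(-28105) = 56210)
k + (((6871 - 8440) + 9485) + (-8445 - 1*7290)) = 56210 + (((6871 - 8440) + 9485) + (-8445 - 1*7290)) = 56210 + ((-1569 + 9485) + (-8445 - 7290)) = 56210 + (7916 - 15735) = 56210 - 7819 = 48391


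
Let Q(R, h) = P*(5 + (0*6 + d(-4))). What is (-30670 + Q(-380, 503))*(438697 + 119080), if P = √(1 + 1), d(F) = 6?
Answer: -17107020590 + 6135547*√2 ≈ -1.7098e+10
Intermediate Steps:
P = √2 ≈ 1.4142
Q(R, h) = 11*√2 (Q(R, h) = √2*(5 + (0*6 + 6)) = √2*(5 + (0 + 6)) = √2*(5 + 6) = √2*11 = 11*√2)
(-30670 + Q(-380, 503))*(438697 + 119080) = (-30670 + 11*√2)*(438697 + 119080) = (-30670 + 11*√2)*557777 = -17107020590 + 6135547*√2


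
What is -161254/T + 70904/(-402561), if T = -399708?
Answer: 2031870859/8939269566 ≈ 0.22730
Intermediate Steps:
-161254/T + 70904/(-402561) = -161254/(-399708) + 70904/(-402561) = -161254*(-1/399708) + 70904*(-1/402561) = 80627/199854 - 70904/402561 = 2031870859/8939269566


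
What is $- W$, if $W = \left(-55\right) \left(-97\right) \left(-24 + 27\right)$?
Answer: $-16005$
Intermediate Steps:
$W = 16005$ ($W = 5335 \cdot 3 = 16005$)
$- W = \left(-1\right) 16005 = -16005$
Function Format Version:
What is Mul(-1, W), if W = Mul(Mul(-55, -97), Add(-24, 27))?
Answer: -16005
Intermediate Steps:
W = 16005 (W = Mul(5335, 3) = 16005)
Mul(-1, W) = Mul(-1, 16005) = -16005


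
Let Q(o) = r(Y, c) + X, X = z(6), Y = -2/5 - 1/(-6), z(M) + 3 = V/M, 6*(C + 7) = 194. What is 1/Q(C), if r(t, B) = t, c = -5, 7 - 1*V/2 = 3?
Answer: -10/19 ≈ -0.52632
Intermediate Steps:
C = 76/3 (C = -7 + (⅙)*194 = -7 + 97/3 = 76/3 ≈ 25.333)
V = 8 (V = 14 - 2*3 = 14 - 6 = 8)
z(M) = -3 + 8/M
Y = -7/30 (Y = -2*⅕ - 1*(-⅙) = -⅖ + ⅙ = -7/30 ≈ -0.23333)
X = -5/3 (X = -3 + 8/6 = -3 + 8*(⅙) = -3 + 4/3 = -5/3 ≈ -1.6667)
Q(o) = -19/10 (Q(o) = -7/30 - 5/3 = -19/10)
1/Q(C) = 1/(-19/10) = -10/19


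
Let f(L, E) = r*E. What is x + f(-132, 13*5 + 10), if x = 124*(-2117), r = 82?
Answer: -256358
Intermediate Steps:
x = -262508
f(L, E) = 82*E
x + f(-132, 13*5 + 10) = -262508 + 82*(13*5 + 10) = -262508 + 82*(65 + 10) = -262508 + 82*75 = -262508 + 6150 = -256358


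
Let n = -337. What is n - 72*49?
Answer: -3865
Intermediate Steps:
n - 72*49 = -337 - 72*49 = -337 - 3528 = -3865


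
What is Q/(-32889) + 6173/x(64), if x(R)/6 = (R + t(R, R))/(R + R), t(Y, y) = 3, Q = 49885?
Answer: 4327832041/2203563 ≈ 1964.0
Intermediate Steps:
x(R) = 3*(3 + R)/R (x(R) = 6*((R + 3)/(R + R)) = 6*((3 + R)/((2*R))) = 6*((3 + R)*(1/(2*R))) = 6*((3 + R)/(2*R)) = 3*(3 + R)/R)
Q/(-32889) + 6173/x(64) = 49885/(-32889) + 6173/(3 + 9/64) = 49885*(-1/32889) + 6173/(3 + 9*(1/64)) = -49885/32889 + 6173/(3 + 9/64) = -49885/32889 + 6173/(201/64) = -49885/32889 + 6173*(64/201) = -49885/32889 + 395072/201 = 4327832041/2203563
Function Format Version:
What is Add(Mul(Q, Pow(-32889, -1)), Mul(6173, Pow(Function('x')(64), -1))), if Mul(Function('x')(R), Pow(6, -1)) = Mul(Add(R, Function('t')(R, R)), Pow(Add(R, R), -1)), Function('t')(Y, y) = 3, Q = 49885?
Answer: Rational(4327832041, 2203563) ≈ 1964.0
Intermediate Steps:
Function('x')(R) = Mul(3, Pow(R, -1), Add(3, R)) (Function('x')(R) = Mul(6, Mul(Add(R, 3), Pow(Add(R, R), -1))) = Mul(6, Mul(Add(3, R), Pow(Mul(2, R), -1))) = Mul(6, Mul(Add(3, R), Mul(Rational(1, 2), Pow(R, -1)))) = Mul(6, Mul(Rational(1, 2), Pow(R, -1), Add(3, R))) = Mul(3, Pow(R, -1), Add(3, R)))
Add(Mul(Q, Pow(-32889, -1)), Mul(6173, Pow(Function('x')(64), -1))) = Add(Mul(49885, Pow(-32889, -1)), Mul(6173, Pow(Add(3, Mul(9, Pow(64, -1))), -1))) = Add(Mul(49885, Rational(-1, 32889)), Mul(6173, Pow(Add(3, Mul(9, Rational(1, 64))), -1))) = Add(Rational(-49885, 32889), Mul(6173, Pow(Add(3, Rational(9, 64)), -1))) = Add(Rational(-49885, 32889), Mul(6173, Pow(Rational(201, 64), -1))) = Add(Rational(-49885, 32889), Mul(6173, Rational(64, 201))) = Add(Rational(-49885, 32889), Rational(395072, 201)) = Rational(4327832041, 2203563)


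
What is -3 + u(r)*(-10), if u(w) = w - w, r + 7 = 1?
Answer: -3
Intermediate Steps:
r = -6 (r = -7 + 1 = -6)
u(w) = 0
-3 + u(r)*(-10) = -3 + 0*(-10) = -3 + 0 = -3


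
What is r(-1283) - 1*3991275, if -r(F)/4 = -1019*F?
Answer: -9220783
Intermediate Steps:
r(F) = 4076*F (r(F) = -(-4076)*F = 4076*F)
r(-1283) - 1*3991275 = 4076*(-1283) - 1*3991275 = -5229508 - 3991275 = -9220783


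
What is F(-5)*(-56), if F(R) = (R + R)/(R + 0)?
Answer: -112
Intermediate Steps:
F(R) = 2 (F(R) = (2*R)/R = 2)
F(-5)*(-56) = 2*(-56) = -112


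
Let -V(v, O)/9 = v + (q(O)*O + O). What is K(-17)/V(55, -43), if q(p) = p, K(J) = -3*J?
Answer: -17/5583 ≈ -0.0030450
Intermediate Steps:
V(v, O) = -9*O - 9*v - 9*O² (V(v, O) = -9*(v + (O*O + O)) = -9*(v + (O² + O)) = -9*(v + (O + O²)) = -9*(O + v + O²) = -9*O - 9*v - 9*O²)
K(-17)/V(55, -43) = (-3*(-17))/(-9*(-43) - 9*55 - 9*(-43)²) = 51/(387 - 495 - 9*1849) = 51/(387 - 495 - 16641) = 51/(-16749) = 51*(-1/16749) = -17/5583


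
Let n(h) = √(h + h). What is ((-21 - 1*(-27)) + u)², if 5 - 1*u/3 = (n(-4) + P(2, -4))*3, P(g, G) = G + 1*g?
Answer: 873 - 1404*I*√2 ≈ 873.0 - 1985.6*I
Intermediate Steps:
P(g, G) = G + g
n(h) = √2*√h (n(h) = √(2*h) = √2*√h)
u = 33 - 18*I*√2 (u = 15 - 3*(√2*√(-4) + (-4 + 2))*3 = 15 - 3*(√2*(2*I) - 2)*3 = 15 - 3*(2*I*√2 - 2)*3 = 15 - 3*(-2 + 2*I*√2)*3 = 15 - 3*(-6 + 6*I*√2) = 15 + (18 - 18*I*√2) = 33 - 18*I*√2 ≈ 33.0 - 25.456*I)
((-21 - 1*(-27)) + u)² = ((-21 - 1*(-27)) + (33 - 18*I*√2))² = ((-21 + 27) + (33 - 18*I*√2))² = (6 + (33 - 18*I*√2))² = (39 - 18*I*√2)²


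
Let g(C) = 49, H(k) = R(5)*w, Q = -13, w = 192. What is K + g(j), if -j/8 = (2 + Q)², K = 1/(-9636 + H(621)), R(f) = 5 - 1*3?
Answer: 453347/9252 ≈ 49.000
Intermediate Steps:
R(f) = 2 (R(f) = 5 - 3 = 2)
H(k) = 384 (H(k) = 2*192 = 384)
K = -1/9252 (K = 1/(-9636 + 384) = 1/(-9252) = -1/9252 ≈ -0.00010808)
j = -968 (j = -8*(2 - 13)² = -8*(-11)² = -8*121 = -968)
K + g(j) = -1/9252 + 49 = 453347/9252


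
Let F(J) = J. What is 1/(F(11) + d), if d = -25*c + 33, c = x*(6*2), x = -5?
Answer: 1/1544 ≈ 0.00064767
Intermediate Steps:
c = -60 (c = -30*2 = -5*12 = -60)
d = 1533 (d = -25*(-60) + 33 = 1500 + 33 = 1533)
1/(F(11) + d) = 1/(11 + 1533) = 1/1544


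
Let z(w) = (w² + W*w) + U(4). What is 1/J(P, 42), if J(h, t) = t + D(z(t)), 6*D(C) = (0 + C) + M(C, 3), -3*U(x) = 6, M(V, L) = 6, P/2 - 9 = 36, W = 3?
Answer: 3/1073 ≈ 0.0027959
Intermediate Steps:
P = 90 (P = 18 + 2*36 = 18 + 72 = 90)
U(x) = -2 (U(x) = -⅓*6 = -2)
z(w) = -2 + w² + 3*w (z(w) = (w² + 3*w) - 2 = -2 + w² + 3*w)
D(C) = 1 + C/6 (D(C) = ((0 + C) + 6)/6 = (C + 6)/6 = (6 + C)/6 = 1 + C/6)
J(h, t) = ⅔ + t²/6 + 3*t/2 (J(h, t) = t + (1 + (-2 + t² + 3*t)/6) = t + (1 + (-⅓ + t/2 + t²/6)) = t + (⅔ + t/2 + t²/6) = ⅔ + t²/6 + 3*t/2)
1/J(P, 42) = 1/(⅔ + (⅙)*42² + (3/2)*42) = 1/(⅔ + (⅙)*1764 + 63) = 1/(⅔ + 294 + 63) = 1/(1073/3) = 3/1073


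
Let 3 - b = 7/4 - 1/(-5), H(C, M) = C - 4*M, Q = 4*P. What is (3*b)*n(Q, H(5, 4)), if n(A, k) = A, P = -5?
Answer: -63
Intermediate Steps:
Q = -20 (Q = 4*(-5) = -20)
b = 21/20 (b = 3 - (7/4 - 1/(-5)) = 3 - (7*(1/4) - 1*(-1/5)) = 3 - (7/4 + 1/5) = 3 - 1*39/20 = 3 - 39/20 = 21/20 ≈ 1.0500)
(3*b)*n(Q, H(5, 4)) = (3*(21/20))*(-20) = (63/20)*(-20) = -63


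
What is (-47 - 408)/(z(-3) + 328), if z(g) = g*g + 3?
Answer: -91/68 ≈ -1.3382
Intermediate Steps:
z(g) = 3 + g² (z(g) = g² + 3 = 3 + g²)
(-47 - 408)/(z(-3) + 328) = (-47 - 408)/((3 + (-3)²) + 328) = -455/((3 + 9) + 328) = -455/(12 + 328) = -455/340 = -455*1/340 = -91/68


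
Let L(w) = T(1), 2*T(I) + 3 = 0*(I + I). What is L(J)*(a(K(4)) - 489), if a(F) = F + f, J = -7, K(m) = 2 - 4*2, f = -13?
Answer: 762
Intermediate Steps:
K(m) = -6 (K(m) = 2 - 8 = -6)
a(F) = -13 + F (a(F) = F - 13 = -13 + F)
T(I) = -3/2 (T(I) = -3/2 + (0*(I + I))/2 = -3/2 + (0*(2*I))/2 = -3/2 + (½)*0 = -3/2 + 0 = -3/2)
L(w) = -3/2
L(J)*(a(K(4)) - 489) = -3*((-13 - 6) - 489)/2 = -3*(-19 - 489)/2 = -3/2*(-508) = 762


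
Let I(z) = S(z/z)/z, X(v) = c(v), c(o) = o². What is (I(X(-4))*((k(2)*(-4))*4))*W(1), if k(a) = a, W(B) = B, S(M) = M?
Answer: -2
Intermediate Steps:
X(v) = v²
I(z) = 1/z (I(z) = (z/z)/z = 1/z)
(I(X(-4))*((k(2)*(-4))*4))*W(1) = (((2*(-4))*4)/((-4)²))*1 = ((-8*4)/16)*1 = ((1/16)*(-32))*1 = -2*1 = -2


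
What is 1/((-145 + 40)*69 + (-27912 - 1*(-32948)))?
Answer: -1/2209 ≈ -0.00045269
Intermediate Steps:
1/((-145 + 40)*69 + (-27912 - 1*(-32948))) = 1/(-105*69 + (-27912 + 32948)) = 1/(-7245 + 5036) = 1/(-2209) = -1/2209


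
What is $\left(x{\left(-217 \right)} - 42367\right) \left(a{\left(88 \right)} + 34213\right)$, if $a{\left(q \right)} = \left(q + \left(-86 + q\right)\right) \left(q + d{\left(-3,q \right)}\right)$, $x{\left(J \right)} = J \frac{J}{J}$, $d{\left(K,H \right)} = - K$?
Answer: $-1805689352$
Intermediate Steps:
$x{\left(J \right)} = J$ ($x{\left(J \right)} = J 1 = J$)
$a{\left(q \right)} = \left(-86 + 2 q\right) \left(3 + q\right)$ ($a{\left(q \right)} = \left(q + \left(-86 + q\right)\right) \left(q - -3\right) = \left(-86 + 2 q\right) \left(q + 3\right) = \left(-86 + 2 q\right) \left(3 + q\right)$)
$\left(x{\left(-217 \right)} - 42367\right) \left(a{\left(88 \right)} + 34213\right) = \left(-217 - 42367\right) \left(\left(-258 - 7040 + 2 \cdot 88^{2}\right) + 34213\right) = - 42584 \left(\left(-258 - 7040 + 2 \cdot 7744\right) + 34213\right) = - 42584 \left(\left(-258 - 7040 + 15488\right) + 34213\right) = - 42584 \left(8190 + 34213\right) = \left(-42584\right) 42403 = -1805689352$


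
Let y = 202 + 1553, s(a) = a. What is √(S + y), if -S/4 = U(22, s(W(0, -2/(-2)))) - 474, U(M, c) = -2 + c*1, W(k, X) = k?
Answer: √3659 ≈ 60.490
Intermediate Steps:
U(M, c) = -2 + c
S = 1904 (S = -4*((-2 + 0) - 474) = -4*(-2 - 474) = -4*(-476) = 1904)
y = 1755
√(S + y) = √(1904 + 1755) = √3659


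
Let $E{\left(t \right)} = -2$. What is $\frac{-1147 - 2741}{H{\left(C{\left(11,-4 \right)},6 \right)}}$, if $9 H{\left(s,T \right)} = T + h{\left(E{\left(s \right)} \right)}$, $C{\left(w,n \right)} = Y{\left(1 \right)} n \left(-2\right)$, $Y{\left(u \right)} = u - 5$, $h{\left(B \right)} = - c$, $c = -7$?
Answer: $- \frac{34992}{13} \approx -2691.7$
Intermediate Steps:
$h{\left(B \right)} = 7$ ($h{\left(B \right)} = \left(-1\right) \left(-7\right) = 7$)
$Y{\left(u \right)} = -5 + u$
$C{\left(w,n \right)} = 8 n$ ($C{\left(w,n \right)} = \left(-5 + 1\right) n \left(-2\right) = - 4 n \left(-2\right) = 8 n$)
$H{\left(s,T \right)} = \frac{7}{9} + \frac{T}{9}$ ($H{\left(s,T \right)} = \frac{T + 7}{9} = \frac{7 + T}{9} = \frac{7}{9} + \frac{T}{9}$)
$\frac{-1147 - 2741}{H{\left(C{\left(11,-4 \right)},6 \right)}} = \frac{-1147 - 2741}{\frac{7}{9} + \frac{1}{9} \cdot 6} = - \frac{3888}{\frac{7}{9} + \frac{2}{3}} = - \frac{3888}{\frac{13}{9}} = \left(-3888\right) \frac{9}{13} = - \frac{34992}{13}$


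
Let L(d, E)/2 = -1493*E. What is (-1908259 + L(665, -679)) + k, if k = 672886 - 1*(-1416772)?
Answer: 2208893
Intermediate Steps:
L(d, E) = -2986*E (L(d, E) = 2*(-1493*E) = -2986*E)
k = 2089658 (k = 672886 + 1416772 = 2089658)
(-1908259 + L(665, -679)) + k = (-1908259 - 2986*(-679)) + 2089658 = (-1908259 + 2027494) + 2089658 = 119235 + 2089658 = 2208893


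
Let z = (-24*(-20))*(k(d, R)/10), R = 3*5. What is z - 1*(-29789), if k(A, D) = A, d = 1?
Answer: 29837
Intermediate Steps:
R = 15
z = 48 (z = (-24*(-20))*(1/10) = 480*(1*(1/10)) = 480*(1/10) = 48)
z - 1*(-29789) = 48 - 1*(-29789) = 48 + 29789 = 29837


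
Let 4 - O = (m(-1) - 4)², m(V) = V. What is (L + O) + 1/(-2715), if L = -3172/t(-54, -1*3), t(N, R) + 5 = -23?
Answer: 1753883/19005 ≈ 92.285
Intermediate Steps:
t(N, R) = -28 (t(N, R) = -5 - 23 = -28)
O = -21 (O = 4 - (-1 - 4)² = 4 - 1*(-5)² = 4 - 1*25 = 4 - 25 = -21)
L = 793/7 (L = -3172/(-28) = -3172*(-1/28) = 793/7 ≈ 113.29)
(L + O) + 1/(-2715) = (793/7 - 21) + 1/(-2715) = 646/7 - 1/2715 = 1753883/19005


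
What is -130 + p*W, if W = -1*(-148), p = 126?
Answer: 18518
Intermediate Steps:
W = 148
-130 + p*W = -130 + 126*148 = -130 + 18648 = 18518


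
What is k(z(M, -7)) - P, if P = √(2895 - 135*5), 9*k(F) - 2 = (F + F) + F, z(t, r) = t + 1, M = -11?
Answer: -28/9 - 2*√555 ≈ -50.228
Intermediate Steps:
z(t, r) = 1 + t
k(F) = 2/9 + F/3 (k(F) = 2/9 + ((F + F) + F)/9 = 2/9 + (2*F + F)/9 = 2/9 + (3*F)/9 = 2/9 + F/3)
P = 2*√555 (P = √(2895 - 675) = √2220 = 2*√555 ≈ 47.117)
k(z(M, -7)) - P = (2/9 + (1 - 11)/3) - 2*√555 = (2/9 + (⅓)*(-10)) - 2*√555 = (2/9 - 10/3) - 2*√555 = -28/9 - 2*√555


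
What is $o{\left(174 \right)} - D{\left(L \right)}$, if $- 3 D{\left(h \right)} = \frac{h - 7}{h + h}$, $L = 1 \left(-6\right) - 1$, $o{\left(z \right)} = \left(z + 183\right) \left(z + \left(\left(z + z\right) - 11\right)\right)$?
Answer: $\frac{547282}{3} \approx 1.8243 \cdot 10^{5}$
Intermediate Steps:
$o{\left(z \right)} = \left(-11 + 3 z\right) \left(183 + z\right)$ ($o{\left(z \right)} = \left(183 + z\right) \left(z + \left(2 z - 11\right)\right) = \left(183 + z\right) \left(z + \left(-11 + 2 z\right)\right) = \left(183 + z\right) \left(-11 + 3 z\right) = \left(-11 + 3 z\right) \left(183 + z\right)$)
$L = -7$ ($L = -6 - 1 = -7$)
$D{\left(h \right)} = - \frac{-7 + h}{6 h}$ ($D{\left(h \right)} = - \frac{\left(h - 7\right) \frac{1}{h + h}}{3} = - \frac{\left(-7 + h\right) \frac{1}{2 h}}{3} = - \frac{\frac{1}{2} \frac{1}{h} \left(-7 + h\right)}{3} = - \frac{-7 + h}{6 h}$)
$o{\left(174 \right)} - D{\left(L \right)} = \left(-2013 + 3 \cdot 174^{2} + 538 \cdot 174\right) - \frac{7 - -7}{6 \left(-7\right)} = \left(-2013 + 3 \cdot 30276 + 93612\right) - \frac{1}{6} \left(- \frac{1}{7}\right) \left(7 + 7\right) = \left(-2013 + 90828 + 93612\right) - \frac{1}{6} \left(- \frac{1}{7}\right) 14 = 182427 - - \frac{1}{3} = 182427 + \frac{1}{3} = \frac{547282}{3}$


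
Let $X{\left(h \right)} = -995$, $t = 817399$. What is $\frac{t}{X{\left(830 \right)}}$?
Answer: $- \frac{817399}{995} \approx -821.51$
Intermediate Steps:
$\frac{t}{X{\left(830 \right)}} = \frac{817399}{-995} = 817399 \left(- \frac{1}{995}\right) = - \frac{817399}{995}$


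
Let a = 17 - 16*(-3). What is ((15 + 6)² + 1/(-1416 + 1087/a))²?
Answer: 1608828785803264/8272448209 ≈ 1.9448e+5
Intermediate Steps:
a = 65 (a = 17 + 48 = 65)
((15 + 6)² + 1/(-1416 + 1087/a))² = ((15 + 6)² + 1/(-1416 + 1087/65))² = (21² + 1/(-1416 + 1087*(1/65)))² = (441 + 1/(-1416 + 1087/65))² = (441 + 1/(-90953/65))² = (441 - 65/90953)² = (40110208/90953)² = 1608828785803264/8272448209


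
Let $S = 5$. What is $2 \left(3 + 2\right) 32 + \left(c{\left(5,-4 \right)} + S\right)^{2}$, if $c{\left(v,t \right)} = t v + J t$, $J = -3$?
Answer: $329$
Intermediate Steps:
$c{\left(v,t \right)} = - 3 t + t v$ ($c{\left(v,t \right)} = t v - 3 t = - 3 t + t v$)
$2 \left(3 + 2\right) 32 + \left(c{\left(5,-4 \right)} + S\right)^{2} = 2 \left(3 + 2\right) 32 + \left(- 4 \left(-3 + 5\right) + 5\right)^{2} = 2 \cdot 5 \cdot 32 + \left(\left(-4\right) 2 + 5\right)^{2} = 10 \cdot 32 + \left(-8 + 5\right)^{2} = 320 + \left(-3\right)^{2} = 320 + 9 = 329$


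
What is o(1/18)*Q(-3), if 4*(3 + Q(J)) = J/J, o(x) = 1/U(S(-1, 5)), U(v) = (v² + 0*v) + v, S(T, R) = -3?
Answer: -11/24 ≈ -0.45833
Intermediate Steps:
U(v) = v + v² (U(v) = (v² + 0) + v = v² + v = v + v²)
o(x) = ⅙ (o(x) = 1/(-3*(1 - 3)) = 1/(-3*(-2)) = 1/6 = ⅙)
Q(J) = -11/4 (Q(J) = -3 + (J/J)/4 = -3 + (¼)*1 = -3 + ¼ = -11/4)
o(1/18)*Q(-3) = (⅙)*(-11/4) = -11/24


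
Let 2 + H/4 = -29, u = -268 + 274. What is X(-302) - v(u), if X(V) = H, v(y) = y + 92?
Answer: -222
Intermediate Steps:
u = 6
H = -124 (H = -8 + 4*(-29) = -8 - 116 = -124)
v(y) = 92 + y
X(V) = -124
X(-302) - v(u) = -124 - (92 + 6) = -124 - 1*98 = -124 - 98 = -222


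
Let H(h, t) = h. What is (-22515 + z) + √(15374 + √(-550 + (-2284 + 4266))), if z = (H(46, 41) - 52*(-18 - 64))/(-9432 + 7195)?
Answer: -50370365/2237 + √(15374 + 2*√358) ≈ -22393.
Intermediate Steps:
z = -4310/2237 (z = (46 - 52*(-18 - 64))/(-9432 + 7195) = (46 - 52*(-82))/(-2237) = (46 + 4264)*(-1/2237) = 4310*(-1/2237) = -4310/2237 ≈ -1.9267)
(-22515 + z) + √(15374 + √(-550 + (-2284 + 4266))) = (-22515 - 4310/2237) + √(15374 + √(-550 + (-2284 + 4266))) = -50370365/2237 + √(15374 + √(-550 + 1982)) = -50370365/2237 + √(15374 + √1432) = -50370365/2237 + √(15374 + 2*√358)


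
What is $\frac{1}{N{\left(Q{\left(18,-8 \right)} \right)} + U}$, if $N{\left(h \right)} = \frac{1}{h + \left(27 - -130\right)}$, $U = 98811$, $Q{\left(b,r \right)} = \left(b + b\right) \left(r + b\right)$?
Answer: $\frac{517}{51085288} \approx 1.012 \cdot 10^{-5}$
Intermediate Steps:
$Q{\left(b,r \right)} = 2 b \left(b + r\right)$
$N{\left(h \right)} = \frac{1}{157 + h}$ ($N{\left(h \right)} = \frac{1}{h + \left(27 + 130\right)} = \frac{1}{h + 157} = \frac{1}{157 + h}$)
$\frac{1}{N{\left(Q{\left(18,-8 \right)} \right)} + U} = \frac{1}{\frac{1}{157 + 2 \cdot 18 \left(18 - 8\right)} + 98811} = \frac{1}{\frac{1}{157 + 2 \cdot 18 \cdot 10} + 98811} = \frac{1}{\frac{1}{157 + 360} + 98811} = \frac{1}{\frac{1}{517} + 98811} = \frac{1}{\frac{51085288}{517}} = \frac{517}{51085288}$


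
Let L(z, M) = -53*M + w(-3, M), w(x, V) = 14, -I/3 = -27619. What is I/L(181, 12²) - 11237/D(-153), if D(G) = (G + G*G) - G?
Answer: -119129587/10489986 ≈ -11.357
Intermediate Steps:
I = 82857 (I = -3*(-27619) = 82857)
D(G) = G² (D(G) = (G + G²) - G = G²)
L(z, M) = 14 - 53*M (L(z, M) = -53*M + 14 = 14 - 53*M)
I/L(181, 12²) - 11237/D(-153) = 82857/(14 - 53*12²) - 11237/((-153)²) = 82857/(14 - 53*144) - 11237/23409 = 82857/(14 - 7632) - 11237*1/23409 = 82857/(-7618) - 661/1377 = 82857*(-1/7618) - 661/1377 = -82857/7618 - 661/1377 = -119129587/10489986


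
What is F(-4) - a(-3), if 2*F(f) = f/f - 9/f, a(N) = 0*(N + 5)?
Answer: 13/8 ≈ 1.6250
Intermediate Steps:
a(N) = 0 (a(N) = 0*(5 + N) = 0)
F(f) = ½ - 9/(2*f) (F(f) = (f/f - 9/f)/2 = (1 - 9/f)/2 = ½ - 9/(2*f))
F(-4) - a(-3) = (½)*(-9 - 4)/(-4) - 1*0 = (½)*(-¼)*(-13) + 0 = 13/8 + 0 = 13/8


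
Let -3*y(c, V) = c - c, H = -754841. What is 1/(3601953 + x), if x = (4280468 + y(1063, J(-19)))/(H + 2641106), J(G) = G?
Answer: 1886265/6794242156013 ≈ 2.7763e-7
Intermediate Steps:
y(c, V) = 0 (y(c, V) = -(c - c)/3 = -1/3*0 = 0)
x = 4280468/1886265 (x = (4280468 + 0)/(-754841 + 2641106) = 4280468/1886265 ≈ 2.2693)
1/(3601953 + x) = 1/(3601953 + 4280468/1886265) = 1/(6794242156013/1886265) = 1886265/6794242156013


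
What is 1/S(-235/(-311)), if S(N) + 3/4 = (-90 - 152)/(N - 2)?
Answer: 1548/299887 ≈ 0.0051619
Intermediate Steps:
S(N) = -3/4 - 242/(-2 + N) (S(N) = -3/4 + (-90 - 152)/(N - 2) = -3/4 - 242/(-2 + N))
1/S(-235/(-311)) = 1/((-962 - (-705)/(-311))/(4*(-2 - 235/(-311)))) = 1/((-962 - (-705)*(-1)/311)/(4*(-2 - 235*(-1/311)))) = 1/((-962 - 3*235/311)/(4*(-2 + 235/311))) = 1/((-962 - 705/311)/(4*(-387/311))) = 1/((1/4)*(-311/387)*(-299887/311)) = 1/(299887/1548) = 1548/299887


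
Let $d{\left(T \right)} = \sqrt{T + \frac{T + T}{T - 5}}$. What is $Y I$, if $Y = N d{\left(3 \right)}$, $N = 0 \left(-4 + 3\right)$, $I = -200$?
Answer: $0$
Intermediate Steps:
$N = 0$ ($N = 0 \left(-1\right) = 0$)
$d{\left(T \right)} = \sqrt{T + \frac{2 T}{-5 + T}}$
$Y = 0$ ($Y = 0 \sqrt{\frac{3 \left(-3 + 3\right)}{-5 + 3}} = 0 \sqrt{3 \frac{1}{-2} \cdot 0} = 0 \sqrt{3 \left(- \frac{1}{2}\right) 0} = 0 \sqrt{0} = 0 \cdot 0 = 0$)
$Y I = 0 \left(-200\right) = 0$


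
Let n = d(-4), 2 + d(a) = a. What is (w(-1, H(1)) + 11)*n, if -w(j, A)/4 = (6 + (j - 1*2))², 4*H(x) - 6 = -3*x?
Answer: 150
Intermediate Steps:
d(a) = -2 + a
n = -6 (n = -2 - 4 = -6)
H(x) = 3/2 - 3*x/4 (H(x) = 3/2 + (-3*x)/4 = 3/2 - 3*x/4)
w(j, A) = -4*(4 + j)² (w(j, A) = -4*(6 + (j - 1*2))² = -4*(6 + (j - 2))² = -4*(6 + (-2 + j))² = -4*(4 + j)²)
(w(-1, H(1)) + 11)*n = (-4*(4 - 1)² + 11)*(-6) = (-4*3² + 11)*(-6) = (-4*9 + 11)*(-6) = (-36 + 11)*(-6) = -25*(-6) = 150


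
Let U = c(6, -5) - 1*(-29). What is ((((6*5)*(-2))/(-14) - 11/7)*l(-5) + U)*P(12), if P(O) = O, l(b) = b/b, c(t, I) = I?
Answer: 2244/7 ≈ 320.57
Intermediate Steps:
l(b) = 1
U = 24 (U = -5 - 1*(-29) = -5 + 29 = 24)
((((6*5)*(-2))/(-14) - 11/7)*l(-5) + U)*P(12) = ((((6*5)*(-2))/(-14) - 11/7)*1 + 24)*12 = (((30*(-2))*(-1/14) - 11*1/7)*1 + 24)*12 = ((-60*(-1/14) - 11/7)*1 + 24)*12 = ((30/7 - 11/7)*1 + 24)*12 = ((19/7)*1 + 24)*12 = (19/7 + 24)*12 = (187/7)*12 = 2244/7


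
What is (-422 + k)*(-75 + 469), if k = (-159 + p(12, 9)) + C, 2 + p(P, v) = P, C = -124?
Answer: -273830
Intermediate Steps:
p(P, v) = -2 + P
k = -273 (k = (-159 + (-2 + 12)) - 124 = (-159 + 10) - 124 = -149 - 124 = -273)
(-422 + k)*(-75 + 469) = (-422 - 273)*(-75 + 469) = -695*394 = -273830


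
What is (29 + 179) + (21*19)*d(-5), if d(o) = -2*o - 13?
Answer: -989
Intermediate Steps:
d(o) = -13 - 2*o
(29 + 179) + (21*19)*d(-5) = (29 + 179) + (21*19)*(-13 - 2*(-5)) = 208 + 399*(-13 + 10) = 208 + 399*(-3) = 208 - 1197 = -989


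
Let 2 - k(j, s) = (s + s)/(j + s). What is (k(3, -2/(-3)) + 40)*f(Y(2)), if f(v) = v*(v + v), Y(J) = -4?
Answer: 14656/11 ≈ 1332.4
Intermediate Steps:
f(v) = 2*v² (f(v) = v*(2*v) = 2*v²)
k(j, s) = 2 - 2*s/(j + s) (k(j, s) = 2 - (s + s)/(j + s) = 2 - 2*s/(j + s))
(k(3, -2/(-3)) + 40)*f(Y(2)) = (2*3/(3 - 2/(-3)) + 40)*(2*(-4)²) = (2*3/(3 - 2*(-⅓)) + 40)*(2*16) = (2*3/(3 + ⅔) + 40)*32 = (2*3/(11/3) + 40)*32 = (2*3*(3/11) + 40)*32 = (18/11 + 40)*32 = (458/11)*32 = 14656/11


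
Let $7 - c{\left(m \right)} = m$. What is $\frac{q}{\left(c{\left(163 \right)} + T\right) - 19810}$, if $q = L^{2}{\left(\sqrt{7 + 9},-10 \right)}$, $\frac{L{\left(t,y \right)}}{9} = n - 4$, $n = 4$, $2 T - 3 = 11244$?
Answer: $0$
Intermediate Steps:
$T = \frac{11247}{2}$ ($T = \frac{3}{2} + \frac{1}{2} \cdot 11244 = \frac{3}{2} + 5622 = \frac{11247}{2} \approx 5623.5$)
$c{\left(m \right)} = 7 - m$
$L{\left(t,y \right)} = 0$ ($L{\left(t,y \right)} = 9 \left(4 - 4\right) = 9 \cdot 0 = 0$)
$q = 0$ ($q = 0^{2} = 0$)
$\frac{q}{\left(c{\left(163 \right)} + T\right) - 19810} = \frac{0}{\left(\left(7 - 163\right) + \frac{11247}{2}\right) - 19810} = \frac{0}{\left(-156 + \frac{11247}{2}\right) - 19810} = \frac{0}{\frac{10935}{2} - 19810} = \frac{0}{- \frac{28685}{2}} = 0 \left(- \frac{2}{28685}\right) = 0$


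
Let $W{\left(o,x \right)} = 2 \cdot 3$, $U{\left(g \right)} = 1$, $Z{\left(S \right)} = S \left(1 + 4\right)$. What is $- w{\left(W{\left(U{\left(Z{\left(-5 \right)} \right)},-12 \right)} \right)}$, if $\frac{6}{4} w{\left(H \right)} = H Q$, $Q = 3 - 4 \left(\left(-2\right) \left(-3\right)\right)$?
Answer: $84$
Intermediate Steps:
$Z{\left(S \right)} = 5 S$ ($Z{\left(S \right)} = S 5 = 5 S$)
$Q = -21$ ($Q = 3 - 24 = -21$)
$W{\left(o,x \right)} = 6$
$w{\left(H \right)} = - 14 H$ ($w{\left(H \right)} = \frac{2 H \left(-21\right)}{3} = \frac{2 \left(- 21 H\right)}{3} = - 14 H$)
$- w{\left(W{\left(U{\left(Z{\left(-5 \right)} \right)},-12 \right)} \right)} = - \left(-14\right) 6 = \left(-1\right) \left(-84\right) = 84$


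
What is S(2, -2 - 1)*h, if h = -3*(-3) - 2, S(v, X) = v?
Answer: 14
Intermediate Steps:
h = 7 (h = 9 - 2 = 7)
S(2, -2 - 1)*h = 2*7 = 14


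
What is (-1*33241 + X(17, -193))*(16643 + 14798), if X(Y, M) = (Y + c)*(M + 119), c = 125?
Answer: -1375512309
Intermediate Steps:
X(Y, M) = (119 + M)*(125 + Y) (X(Y, M) = (Y + 125)*(M + 119) = (125 + Y)*(119 + M) = (119 + M)*(125 + Y))
(-1*33241 + X(17, -193))*(16643 + 14798) = (-1*33241 + (14875 + 119*17 + 125*(-193) - 193*17))*(16643 + 14798) = (-33241 + (14875 + 2023 - 24125 - 3281))*31441 = (-33241 - 10508)*31441 = -43749*31441 = -1375512309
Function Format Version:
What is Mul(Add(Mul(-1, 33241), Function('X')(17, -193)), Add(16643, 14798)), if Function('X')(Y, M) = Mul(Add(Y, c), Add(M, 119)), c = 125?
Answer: -1375512309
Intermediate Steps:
Function('X')(Y, M) = Mul(Add(119, M), Add(125, Y)) (Function('X')(Y, M) = Mul(Add(Y, 125), Add(M, 119)) = Mul(Add(125, Y), Add(119, M)) = Mul(Add(119, M), Add(125, Y)))
Mul(Add(Mul(-1, 33241), Function('X')(17, -193)), Add(16643, 14798)) = Mul(Add(Mul(-1, 33241), Add(14875, Mul(119, 17), Mul(125, -193), Mul(-193, 17))), Add(16643, 14798)) = Mul(Add(-33241, Add(14875, 2023, -24125, -3281)), 31441) = Mul(Add(-33241, -10508), 31441) = Mul(-43749, 31441) = -1375512309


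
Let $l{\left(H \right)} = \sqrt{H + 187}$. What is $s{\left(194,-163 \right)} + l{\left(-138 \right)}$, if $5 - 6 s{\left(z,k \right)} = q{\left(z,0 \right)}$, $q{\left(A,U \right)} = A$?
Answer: $- \frac{49}{2} \approx -24.5$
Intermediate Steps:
$s{\left(z,k \right)} = \frac{5}{6} - \frac{z}{6}$
$l{\left(H \right)} = \sqrt{187 + H}$
$s{\left(194,-163 \right)} + l{\left(-138 \right)} = \left(\frac{5}{6} - \frac{97}{3}\right) + \sqrt{187 - 138} = \left(\frac{5}{6} - \frac{97}{3}\right) + \sqrt{49} = - \frac{63}{2} + 7 = - \frac{49}{2}$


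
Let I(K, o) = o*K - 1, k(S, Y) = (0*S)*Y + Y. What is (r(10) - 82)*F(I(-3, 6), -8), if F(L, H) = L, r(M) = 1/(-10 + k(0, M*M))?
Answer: 140201/90 ≈ 1557.8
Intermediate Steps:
k(S, Y) = Y (k(S, Y) = 0*Y + Y = 0 + Y = Y)
r(M) = 1/(-10 + M**2) (r(M) = 1/(-10 + M*M) = 1/(-10 + M**2))
I(K, o) = -1 + K*o (I(K, o) = K*o - 1 = -1 + K*o)
(r(10) - 82)*F(I(-3, 6), -8) = (1/(-10 + 10**2) - 82)*(-1 - 3*6) = (1/(-10 + 100) - 82)*(-1 - 18) = (1/90 - 82)*(-19) = -7379/90*(-19) = 140201/90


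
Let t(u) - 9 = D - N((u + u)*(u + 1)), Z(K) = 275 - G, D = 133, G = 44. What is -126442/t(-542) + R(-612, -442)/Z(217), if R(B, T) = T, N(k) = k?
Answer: -12774299/7524209 ≈ -1.6978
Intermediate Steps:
Z(K) = 231 (Z(K) = 275 - 1*44 = 275 - 44 = 231)
t(u) = 142 - 2*u*(1 + u) (t(u) = 9 + (133 - (u + u)*(u + 1)) = 9 + (133 - 2*u*(1 + u)) = 142 - 2*u*(1 + u))
-126442/t(-542) + R(-612, -442)/Z(217) = -126442/(142 - 2*(-542)*(1 - 542)) - 442/231 = -126442/(142 - 2*(-542)*(-541)) - 442*1/231 = -126442/(142 - 586444) - 442/231 = -126442/(-586302) - 442/231 = -126442*(-1/586302) - 442/231 = 63221/293151 - 442/231 = -12774299/7524209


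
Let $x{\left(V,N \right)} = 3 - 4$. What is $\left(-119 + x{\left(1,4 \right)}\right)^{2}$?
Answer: $14400$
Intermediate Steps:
$x{\left(V,N \right)} = -1$
$\left(-119 + x{\left(1,4 \right)}\right)^{2} = \left(-119 - 1\right)^{2} = \left(-120\right)^{2} = 14400$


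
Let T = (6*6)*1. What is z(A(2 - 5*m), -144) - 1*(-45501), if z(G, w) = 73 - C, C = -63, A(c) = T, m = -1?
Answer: 45637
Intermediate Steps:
T = 36 (T = 36*1 = 36)
A(c) = 36
z(G, w) = 136 (z(G, w) = 73 - 1*(-63) = 73 + 63 = 136)
z(A(2 - 5*m), -144) - 1*(-45501) = 136 - 1*(-45501) = 136 + 45501 = 45637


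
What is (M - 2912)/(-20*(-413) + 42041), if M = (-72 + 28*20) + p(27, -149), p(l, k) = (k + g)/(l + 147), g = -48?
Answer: -421973/8752374 ≈ -0.048212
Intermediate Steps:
p(l, k) = (-48 + k)/(147 + l) (p(l, k) = (k - 48)/(l + 147) = (-48 + k)/(147 + l))
M = 84715/174 (M = (-72 + 28*20) + (-48 - 149)/(147 + 27) = (-72 + 560) - 197/174 = 488 + (1/174)*(-197) = 488 - 197/174 = 84715/174 ≈ 486.87)
(M - 2912)/(-20*(-413) + 42041) = (84715/174 - 2912)/(-20*(-413) + 42041) = -421973/(174*(8260 + 42041)) = -421973/174/50301 = -421973/174*1/50301 = -421973/8752374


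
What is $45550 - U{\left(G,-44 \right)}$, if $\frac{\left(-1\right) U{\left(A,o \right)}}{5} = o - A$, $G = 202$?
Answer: $44320$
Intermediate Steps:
$U{\left(A,o \right)} = - 5 o + 5 A$ ($U{\left(A,o \right)} = - 5 \left(o - A\right) = - 5 o + 5 A$)
$45550 - U{\left(G,-44 \right)} = 45550 - \left(\left(-5\right) \left(-44\right) + 5 \cdot 202\right) = 45550 - \left(220 + 1010\right) = 45550 - 1230 = 44320$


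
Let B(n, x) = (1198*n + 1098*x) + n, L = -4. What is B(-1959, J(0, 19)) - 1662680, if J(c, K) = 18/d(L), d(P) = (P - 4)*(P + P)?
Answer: -64179395/16 ≈ -4.0112e+6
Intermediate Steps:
d(P) = 2*P*(-4 + P) (d(P) = (-4 + P)*(2*P) = 2*P*(-4 + P))
J(c, K) = 9/32 (J(c, K) = 18/((2*(-4)*(-4 - 4))) = 18/((2*(-4)*(-8))) = 18/64 = 18*(1/64) = 9/32)
B(n, x) = 1098*x + 1199*n (B(n, x) = (1098*x + 1198*n) + n = 1098*x + 1199*n)
B(-1959, J(0, 19)) - 1662680 = (1098*(9/32) + 1199*(-1959)) - 1662680 = (4941/16 - 2348841) - 1662680 = -37576515/16 - 1662680 = -64179395/16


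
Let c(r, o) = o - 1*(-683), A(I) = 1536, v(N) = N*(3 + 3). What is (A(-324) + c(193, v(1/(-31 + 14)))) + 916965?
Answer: 15626122/17 ≈ 9.1918e+5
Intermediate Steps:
v(N) = 6*N (v(N) = N*6 = 6*N)
c(r, o) = 683 + o (c(r, o) = o + 683 = 683 + o)
(A(-324) + c(193, v(1/(-31 + 14)))) + 916965 = (1536 + (683 + 6/(-31 + 14))) + 916965 = (1536 + (683 + 6/(-17))) + 916965 = (1536 + (683 + 6*(-1/17))) + 916965 = (1536 + (683 - 6/17)) + 916965 = (1536 + 11605/17) + 916965 = 37717/17 + 916965 = 15626122/17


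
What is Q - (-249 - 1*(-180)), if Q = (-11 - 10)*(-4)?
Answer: 153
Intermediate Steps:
Q = 84 (Q = -21*(-4) = 84)
Q - (-249 - 1*(-180)) = 84 - (-249 - 1*(-180)) = 84 - (-249 + 180) = 84 - 1*(-69) = 84 + 69 = 153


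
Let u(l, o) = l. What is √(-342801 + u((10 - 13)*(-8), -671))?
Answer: I*√342777 ≈ 585.47*I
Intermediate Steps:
√(-342801 + u((10 - 13)*(-8), -671)) = √(-342801 + (10 - 13)*(-8)) = √(-342801 - 3*(-8)) = √(-342801 + 24) = √(-342777) = I*√342777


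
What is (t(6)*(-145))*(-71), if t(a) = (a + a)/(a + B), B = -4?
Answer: 61770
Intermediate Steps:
t(a) = 2*a/(-4 + a) (t(a) = (a + a)/(a - 4) = (2*a)/(-4 + a) = 2*a/(-4 + a))
(t(6)*(-145))*(-71) = ((2*6/(-4 + 6))*(-145))*(-71) = ((2*6/2)*(-145))*(-71) = ((2*6*(½))*(-145))*(-71) = (6*(-145))*(-71) = -870*(-71) = 61770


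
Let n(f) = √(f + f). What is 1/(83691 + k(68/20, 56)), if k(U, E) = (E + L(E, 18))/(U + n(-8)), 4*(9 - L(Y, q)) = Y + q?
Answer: 76889402/6435392066427 + 6200*I/6435392066427 ≈ 1.1948e-5 + 9.6342e-10*I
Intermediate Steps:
n(f) = √2*√f (n(f) = √(2*f) = √2*√f)
L(Y, q) = 9 - Y/4 - q/4 (L(Y, q) = 9 - (Y + q)/4 = 9 + (-Y/4 - q/4) = 9 - Y/4 - q/4)
k(U, E) = (9/2 + 3*E/4)/(U + 4*I) (k(U, E) = (E + (9 - E/4 - ¼*18))/(U + √2*√(-8)) = (E + (9 - E/4 - 9/2))/(U + √2*(2*I*√2)) = (E + (9/2 - E/4))/(U + 4*I) = (9/2 + 3*E/4)/(U + 4*I))
1/(83691 + k(68/20, 56)) = 1/(83691 + 3*(6 + 56)/(4*(68/20 + 4*I))) = 1/(83691 + (¾)*62/(68*(1/20) + 4*I)) = 1/(83691 + (¾)*62/(17/5 + 4*I)) = 1/(83691 + (¾)*(25*(17/5 - 4*I)/689)*62) = 1/(83691 + (7905/1378 - 4650*I/689)) = 1/(115334103/1378 - 4650*I/689) = 2756*(115334103/1378 + 4650*I/689)/19306176199281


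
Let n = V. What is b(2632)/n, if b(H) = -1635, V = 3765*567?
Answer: -109/142317 ≈ -0.00076590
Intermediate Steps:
V = 2134755
n = 2134755
b(2632)/n = -1635/2134755 = -1635*1/2134755 = -109/142317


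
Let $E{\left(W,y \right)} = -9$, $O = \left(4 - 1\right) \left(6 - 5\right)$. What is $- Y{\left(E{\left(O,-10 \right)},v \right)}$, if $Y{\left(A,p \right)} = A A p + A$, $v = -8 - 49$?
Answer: $4626$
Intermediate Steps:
$O = 3$ ($O = 3 \cdot 1 = 3$)
$v = -57$ ($v = -8 - 49 = -57$)
$Y{\left(A,p \right)} = A + p A^{2}$ ($Y{\left(A,p \right)} = A^{2} p + A = p A^{2} + A = A + p A^{2}$)
$- Y{\left(E{\left(O,-10 \right)},v \right)} = - \left(-9\right) \left(1 - -513\right) = - \left(-9\right) \left(1 + 513\right) = - \left(-9\right) 514 = \left(-1\right) \left(-4626\right) = 4626$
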